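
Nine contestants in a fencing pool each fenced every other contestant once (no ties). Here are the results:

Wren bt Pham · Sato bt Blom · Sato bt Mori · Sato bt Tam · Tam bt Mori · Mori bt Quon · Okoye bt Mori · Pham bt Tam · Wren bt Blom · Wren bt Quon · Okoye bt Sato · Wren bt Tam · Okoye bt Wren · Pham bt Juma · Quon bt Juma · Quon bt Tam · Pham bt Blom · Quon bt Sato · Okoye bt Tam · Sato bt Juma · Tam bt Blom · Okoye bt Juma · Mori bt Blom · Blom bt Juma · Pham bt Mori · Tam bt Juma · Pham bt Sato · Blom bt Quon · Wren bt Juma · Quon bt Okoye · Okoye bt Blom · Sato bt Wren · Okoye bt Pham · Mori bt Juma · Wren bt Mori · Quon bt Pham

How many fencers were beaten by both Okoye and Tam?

Okoye beat: Blom, Juma, Pham, Wren, Tam, Sato, Mori.
Tam beat: Blom, Juma, Mori.
Both beat: Blom, Juma, Mori — 3.

3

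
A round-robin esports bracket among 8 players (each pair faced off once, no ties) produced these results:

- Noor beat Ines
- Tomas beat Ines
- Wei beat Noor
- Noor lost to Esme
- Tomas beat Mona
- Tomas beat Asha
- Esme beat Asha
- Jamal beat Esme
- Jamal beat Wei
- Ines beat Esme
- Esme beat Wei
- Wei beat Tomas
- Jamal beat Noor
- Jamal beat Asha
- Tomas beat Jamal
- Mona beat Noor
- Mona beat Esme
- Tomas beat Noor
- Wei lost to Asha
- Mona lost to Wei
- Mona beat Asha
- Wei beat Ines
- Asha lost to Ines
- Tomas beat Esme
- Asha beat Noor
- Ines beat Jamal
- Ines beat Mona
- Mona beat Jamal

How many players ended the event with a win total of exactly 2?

Win totals: Jamal 4, Esme 3, Wei 4, Asha 2, Mona 4, Ines 4, Tomas 6, Noor 1.
Exactly 2: Asha — 1 player.

1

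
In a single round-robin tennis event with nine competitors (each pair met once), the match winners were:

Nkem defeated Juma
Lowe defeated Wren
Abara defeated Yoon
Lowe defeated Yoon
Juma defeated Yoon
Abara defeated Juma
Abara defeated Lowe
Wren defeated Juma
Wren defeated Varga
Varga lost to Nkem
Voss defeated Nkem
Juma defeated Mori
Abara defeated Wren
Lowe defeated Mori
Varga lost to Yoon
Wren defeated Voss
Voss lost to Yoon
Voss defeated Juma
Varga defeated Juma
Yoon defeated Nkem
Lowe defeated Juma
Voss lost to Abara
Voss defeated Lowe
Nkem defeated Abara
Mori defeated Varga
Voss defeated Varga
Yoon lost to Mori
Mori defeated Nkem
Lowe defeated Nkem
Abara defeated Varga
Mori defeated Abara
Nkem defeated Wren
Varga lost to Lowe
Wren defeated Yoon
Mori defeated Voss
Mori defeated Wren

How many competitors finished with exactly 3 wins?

1

Win totals: Varga 1, Wren 4, Nkem 4, Lowe 6, Mori 6, Abara 6, Juma 2, Voss 4, Yoon 3.
Exactly 3: Yoon — 1 competitor.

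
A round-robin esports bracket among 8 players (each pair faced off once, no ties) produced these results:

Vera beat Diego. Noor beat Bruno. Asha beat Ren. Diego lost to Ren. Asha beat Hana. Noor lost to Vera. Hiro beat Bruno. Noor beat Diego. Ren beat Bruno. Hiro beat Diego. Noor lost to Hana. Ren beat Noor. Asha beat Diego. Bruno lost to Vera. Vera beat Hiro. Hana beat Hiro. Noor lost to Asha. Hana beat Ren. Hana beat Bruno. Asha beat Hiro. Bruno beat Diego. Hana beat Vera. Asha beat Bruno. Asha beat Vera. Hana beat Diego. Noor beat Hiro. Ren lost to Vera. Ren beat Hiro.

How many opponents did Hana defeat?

6

Hana's results: beat Ren, Diego, Bruno, Hiro, Vera, Noor; lost to Asha.
That is 6 wins.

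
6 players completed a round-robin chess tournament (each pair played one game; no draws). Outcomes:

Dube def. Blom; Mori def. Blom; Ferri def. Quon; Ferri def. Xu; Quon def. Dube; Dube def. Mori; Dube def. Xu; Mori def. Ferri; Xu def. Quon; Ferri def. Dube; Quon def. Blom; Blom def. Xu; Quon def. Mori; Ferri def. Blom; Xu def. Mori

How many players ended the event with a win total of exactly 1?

Win totals: Dube 3, Mori 2, Quon 3, Xu 2, Ferri 4, Blom 1.
Exactly 1: Blom — 1 player.

1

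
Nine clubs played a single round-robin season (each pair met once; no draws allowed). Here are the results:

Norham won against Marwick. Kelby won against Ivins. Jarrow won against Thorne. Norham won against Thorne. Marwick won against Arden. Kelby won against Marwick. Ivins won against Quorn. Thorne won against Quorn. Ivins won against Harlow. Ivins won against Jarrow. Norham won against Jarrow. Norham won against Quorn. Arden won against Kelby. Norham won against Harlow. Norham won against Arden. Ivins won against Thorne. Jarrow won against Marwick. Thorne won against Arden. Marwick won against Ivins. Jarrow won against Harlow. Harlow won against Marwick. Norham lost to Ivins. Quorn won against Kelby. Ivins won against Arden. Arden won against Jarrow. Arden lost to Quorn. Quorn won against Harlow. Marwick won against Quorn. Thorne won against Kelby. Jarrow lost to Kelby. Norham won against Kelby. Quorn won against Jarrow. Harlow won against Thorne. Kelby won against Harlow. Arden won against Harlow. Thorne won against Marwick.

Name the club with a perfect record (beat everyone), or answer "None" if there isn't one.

None

Highest win total is Norham with 7 (out of 8 possible).
Norham lost to Ivins, so no club went undefeated.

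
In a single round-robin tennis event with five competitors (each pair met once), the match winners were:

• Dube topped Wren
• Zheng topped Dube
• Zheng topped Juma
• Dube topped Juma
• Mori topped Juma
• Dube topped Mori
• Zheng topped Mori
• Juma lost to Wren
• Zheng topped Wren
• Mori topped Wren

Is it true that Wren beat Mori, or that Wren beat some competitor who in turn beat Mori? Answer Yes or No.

No

Wren did not beat Mori directly.
Wren beat Juma, but each of them lost to Mori. No two-step path.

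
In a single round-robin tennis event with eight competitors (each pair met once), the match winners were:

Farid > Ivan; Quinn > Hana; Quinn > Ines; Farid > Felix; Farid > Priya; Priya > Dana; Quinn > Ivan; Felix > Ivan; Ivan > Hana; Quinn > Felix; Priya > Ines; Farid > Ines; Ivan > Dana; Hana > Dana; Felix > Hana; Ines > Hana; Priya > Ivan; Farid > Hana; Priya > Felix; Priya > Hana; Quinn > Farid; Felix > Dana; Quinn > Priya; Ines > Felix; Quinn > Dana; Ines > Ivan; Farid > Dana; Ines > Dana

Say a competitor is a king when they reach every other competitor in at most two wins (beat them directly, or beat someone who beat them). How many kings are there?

1

Ivan cannot reach Farid, Priya, Ines, Felix, Quinn in two steps.
Hana cannot reach Ivan, Farid, Priya, Ines, Felix, Quinn in two steps.
Farid cannot reach Quinn in two steps.
Priya cannot reach Farid, Quinn in two steps.
Dana cannot reach Ivan, Hana, Farid, Priya, Ines, Felix, Quinn in two steps.
Ines cannot reach Farid, Priya, Quinn in two steps.
Felix cannot reach Farid, Priya, Ines, Quinn in two steps.
Quinn reaches everyone (king).
Kings: Quinn — 1.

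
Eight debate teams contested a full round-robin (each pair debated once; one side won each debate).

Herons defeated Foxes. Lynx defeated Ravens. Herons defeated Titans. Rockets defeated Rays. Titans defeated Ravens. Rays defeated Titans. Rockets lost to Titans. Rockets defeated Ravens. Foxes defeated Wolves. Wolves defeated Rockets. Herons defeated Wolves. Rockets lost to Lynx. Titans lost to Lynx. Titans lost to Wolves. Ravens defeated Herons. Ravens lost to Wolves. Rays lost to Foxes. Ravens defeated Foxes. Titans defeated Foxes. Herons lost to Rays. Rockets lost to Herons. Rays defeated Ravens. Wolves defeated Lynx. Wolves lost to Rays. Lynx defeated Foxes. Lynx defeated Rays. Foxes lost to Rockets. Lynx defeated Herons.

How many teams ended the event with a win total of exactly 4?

Win totals: Lynx 6, Foxes 2, Herons 4, Ravens 2, Titans 3, Rockets 3, Rays 4, Wolves 4.
Exactly 4: Herons, Rays, Wolves — 3 teams.

3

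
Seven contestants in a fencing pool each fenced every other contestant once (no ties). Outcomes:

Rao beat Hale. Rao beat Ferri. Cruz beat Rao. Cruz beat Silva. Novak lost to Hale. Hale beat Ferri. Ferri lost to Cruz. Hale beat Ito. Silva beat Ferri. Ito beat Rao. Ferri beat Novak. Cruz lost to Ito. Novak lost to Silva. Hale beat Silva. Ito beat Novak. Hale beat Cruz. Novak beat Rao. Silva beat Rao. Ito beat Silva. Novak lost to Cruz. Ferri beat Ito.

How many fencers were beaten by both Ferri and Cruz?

1

Ferri beat: Ito, Novak.
Cruz beat: Novak, Rao, Silva, Ferri.
Both beat: Novak — 1.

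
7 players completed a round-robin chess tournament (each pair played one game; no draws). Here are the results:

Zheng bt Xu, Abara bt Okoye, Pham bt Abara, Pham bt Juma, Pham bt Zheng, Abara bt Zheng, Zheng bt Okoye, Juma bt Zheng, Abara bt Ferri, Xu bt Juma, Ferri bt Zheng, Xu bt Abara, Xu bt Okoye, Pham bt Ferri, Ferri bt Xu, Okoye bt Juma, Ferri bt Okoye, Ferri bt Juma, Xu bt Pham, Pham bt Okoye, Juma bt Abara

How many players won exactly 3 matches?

Win totals: Zheng 2, Ferri 4, Pham 5, Juma 2, Abara 3, Xu 4, Okoye 1.
Exactly 3: Abara — 1 player.

1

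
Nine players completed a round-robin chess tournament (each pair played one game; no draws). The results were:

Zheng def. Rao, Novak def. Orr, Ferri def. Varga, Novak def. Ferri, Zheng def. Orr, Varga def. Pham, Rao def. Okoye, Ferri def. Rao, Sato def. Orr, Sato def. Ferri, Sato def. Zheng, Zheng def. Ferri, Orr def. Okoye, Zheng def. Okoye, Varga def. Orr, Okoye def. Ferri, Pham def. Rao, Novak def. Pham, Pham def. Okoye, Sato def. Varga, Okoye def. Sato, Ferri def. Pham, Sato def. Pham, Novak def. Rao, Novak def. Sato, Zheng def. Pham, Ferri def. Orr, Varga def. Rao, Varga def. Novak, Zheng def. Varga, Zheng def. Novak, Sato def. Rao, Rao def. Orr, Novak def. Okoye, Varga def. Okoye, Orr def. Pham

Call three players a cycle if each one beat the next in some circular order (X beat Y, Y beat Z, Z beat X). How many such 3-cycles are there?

Win totals: Ferri 4, Rao 2, Okoye 2, Sato 6, Orr 2, Zheng 7, Varga 5, Pham 2, Novak 6.
A player with w wins dominates both others in C(w,2) triples; summing gives 6 + 1 + 1 + 15 + 1 + 21 + 10 + 1 + 15 = 71 transitive triples.
Total triples C(9,3) = 84, so cyclic triples = 84 − 71 = 13.

13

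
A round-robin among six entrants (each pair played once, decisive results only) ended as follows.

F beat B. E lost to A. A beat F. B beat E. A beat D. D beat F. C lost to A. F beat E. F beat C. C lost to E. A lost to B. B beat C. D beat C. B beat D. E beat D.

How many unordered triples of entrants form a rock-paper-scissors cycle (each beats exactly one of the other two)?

3

Of the C(6,3) = 20 triples, the cyclic ones are: {A, B, F}; {B, D, F}; {D, E, F}.
That is 3.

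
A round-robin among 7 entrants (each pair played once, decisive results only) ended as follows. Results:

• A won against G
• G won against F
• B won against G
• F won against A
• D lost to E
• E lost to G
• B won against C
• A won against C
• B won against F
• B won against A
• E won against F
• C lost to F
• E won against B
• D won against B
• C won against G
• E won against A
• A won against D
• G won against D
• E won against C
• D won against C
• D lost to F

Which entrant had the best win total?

E

Win totals: A 3, B 4, C 1, D 2, E 5, F 3, G 3.
E leads with 5 wins (next highest: 4).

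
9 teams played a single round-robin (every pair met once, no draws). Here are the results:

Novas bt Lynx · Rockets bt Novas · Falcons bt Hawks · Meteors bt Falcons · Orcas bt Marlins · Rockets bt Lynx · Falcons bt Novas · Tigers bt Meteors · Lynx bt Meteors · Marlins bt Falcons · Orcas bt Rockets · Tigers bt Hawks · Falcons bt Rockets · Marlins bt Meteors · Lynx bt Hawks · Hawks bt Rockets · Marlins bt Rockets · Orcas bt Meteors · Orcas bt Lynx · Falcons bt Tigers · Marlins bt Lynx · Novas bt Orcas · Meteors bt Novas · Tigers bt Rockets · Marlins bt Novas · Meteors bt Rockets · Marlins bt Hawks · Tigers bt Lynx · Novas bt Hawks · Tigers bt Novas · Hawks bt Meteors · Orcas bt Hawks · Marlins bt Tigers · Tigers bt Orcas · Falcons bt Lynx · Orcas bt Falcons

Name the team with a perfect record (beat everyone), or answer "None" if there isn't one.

None

Highest win total is Marlins with 7 (out of 8 possible).
Marlins lost to Orcas, so no team went undefeated.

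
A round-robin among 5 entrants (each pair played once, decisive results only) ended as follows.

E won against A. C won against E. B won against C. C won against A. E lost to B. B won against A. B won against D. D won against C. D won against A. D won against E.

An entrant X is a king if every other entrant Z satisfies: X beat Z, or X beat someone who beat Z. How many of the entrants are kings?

1

A cannot reach B, C, D, E in two steps.
B reaches everyone (king).
C cannot reach B, D in two steps.
D cannot reach B in two steps.
E cannot reach B, C, D in two steps.
Kings: B — 1.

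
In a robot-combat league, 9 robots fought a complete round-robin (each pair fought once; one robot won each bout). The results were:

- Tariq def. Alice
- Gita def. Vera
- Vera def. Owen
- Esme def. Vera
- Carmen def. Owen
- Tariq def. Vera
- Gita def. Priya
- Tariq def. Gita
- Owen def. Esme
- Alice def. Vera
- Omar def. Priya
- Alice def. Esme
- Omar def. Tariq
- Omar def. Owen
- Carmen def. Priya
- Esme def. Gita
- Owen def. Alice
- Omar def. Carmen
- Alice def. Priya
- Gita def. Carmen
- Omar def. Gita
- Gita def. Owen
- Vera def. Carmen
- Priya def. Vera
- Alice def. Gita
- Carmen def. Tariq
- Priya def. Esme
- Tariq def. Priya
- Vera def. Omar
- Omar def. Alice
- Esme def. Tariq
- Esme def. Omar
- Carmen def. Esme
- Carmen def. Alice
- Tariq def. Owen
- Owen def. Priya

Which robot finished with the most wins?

Win totals: Priya 2, Alice 4, Vera 3, Carmen 5, Tariq 5, Omar 6, Esme 4, Owen 3, Gita 4.
Omar leads with 6 wins (next highest: 5).

Omar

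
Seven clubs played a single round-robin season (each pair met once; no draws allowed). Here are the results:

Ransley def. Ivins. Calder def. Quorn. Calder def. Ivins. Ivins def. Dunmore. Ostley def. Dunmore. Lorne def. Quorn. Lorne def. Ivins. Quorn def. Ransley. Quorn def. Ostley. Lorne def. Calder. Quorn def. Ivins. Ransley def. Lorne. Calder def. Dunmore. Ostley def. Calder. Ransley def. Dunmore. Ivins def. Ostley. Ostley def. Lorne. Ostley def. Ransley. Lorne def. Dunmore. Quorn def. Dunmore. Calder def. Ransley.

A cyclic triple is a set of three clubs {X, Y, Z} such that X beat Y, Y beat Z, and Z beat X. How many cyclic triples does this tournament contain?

7

Win totals: Ivins 2, Quorn 4, Ransley 3, Ostley 4, Dunmore 0, Calder 4, Lorne 4.
A club with w wins dominates both others in C(w,2) triples; summing gives 1 + 6 + 3 + 6 + 0 + 6 + 6 = 28 transitive triples.
Total triples C(7,3) = 35, so cyclic triples = 35 − 28 = 7.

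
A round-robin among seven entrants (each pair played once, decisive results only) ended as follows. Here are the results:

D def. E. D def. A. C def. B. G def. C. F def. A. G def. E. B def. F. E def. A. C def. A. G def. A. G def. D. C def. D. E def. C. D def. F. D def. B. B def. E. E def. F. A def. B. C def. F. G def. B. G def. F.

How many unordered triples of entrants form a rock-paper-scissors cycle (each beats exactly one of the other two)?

Win totals: A 1, B 2, C 4, D 4, E 3, F 1, G 6.
An entrant with w wins dominates both others in C(w,2) triples; summing gives 0 + 1 + 6 + 6 + 3 + 0 + 15 = 31 transitive triples.
Total triples C(7,3) = 35, so cyclic triples = 35 − 31 = 4.

4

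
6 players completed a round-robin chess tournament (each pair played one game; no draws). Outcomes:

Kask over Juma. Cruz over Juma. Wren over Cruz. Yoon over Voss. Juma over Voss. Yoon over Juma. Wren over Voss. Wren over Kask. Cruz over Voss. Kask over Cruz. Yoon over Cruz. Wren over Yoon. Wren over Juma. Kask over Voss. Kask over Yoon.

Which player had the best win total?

Win totals: Cruz 2, Voss 0, Yoon 3, Kask 4, Wren 5, Juma 1.
Wren leads with 5 wins (next highest: 4).

Wren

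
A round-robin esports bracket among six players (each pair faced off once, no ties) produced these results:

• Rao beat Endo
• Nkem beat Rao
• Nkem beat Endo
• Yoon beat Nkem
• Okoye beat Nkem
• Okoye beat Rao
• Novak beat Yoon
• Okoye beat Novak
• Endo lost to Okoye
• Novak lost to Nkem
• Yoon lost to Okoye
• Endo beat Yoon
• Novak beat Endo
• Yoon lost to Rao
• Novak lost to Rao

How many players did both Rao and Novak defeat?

2

Rao beat: Endo, Novak, Yoon.
Novak beat: Endo, Yoon.
Both beat: Endo, Yoon — 2.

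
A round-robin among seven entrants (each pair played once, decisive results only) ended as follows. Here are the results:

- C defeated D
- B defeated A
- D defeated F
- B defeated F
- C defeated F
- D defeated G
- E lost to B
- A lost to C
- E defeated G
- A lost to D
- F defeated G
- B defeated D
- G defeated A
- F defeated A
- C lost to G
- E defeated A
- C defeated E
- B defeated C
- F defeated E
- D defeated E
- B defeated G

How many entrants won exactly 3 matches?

1

Win totals: A 0, B 6, C 4, D 4, E 2, F 3, G 2.
Exactly 3: F — 1 entrant.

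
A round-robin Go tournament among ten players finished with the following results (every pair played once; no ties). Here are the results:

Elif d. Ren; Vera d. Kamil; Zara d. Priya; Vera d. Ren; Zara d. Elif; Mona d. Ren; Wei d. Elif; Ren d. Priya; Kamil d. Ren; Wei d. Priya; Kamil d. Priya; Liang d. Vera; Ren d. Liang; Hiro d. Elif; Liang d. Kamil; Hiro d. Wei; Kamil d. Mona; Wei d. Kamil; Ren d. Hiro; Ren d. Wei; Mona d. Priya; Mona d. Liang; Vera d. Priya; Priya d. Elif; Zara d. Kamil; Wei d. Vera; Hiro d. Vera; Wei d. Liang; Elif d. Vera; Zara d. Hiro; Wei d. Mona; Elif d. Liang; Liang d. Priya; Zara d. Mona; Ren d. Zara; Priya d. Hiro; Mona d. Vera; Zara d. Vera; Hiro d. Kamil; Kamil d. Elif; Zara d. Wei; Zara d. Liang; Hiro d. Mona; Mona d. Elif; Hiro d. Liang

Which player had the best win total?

Zara

Win totals: Vera 3, Ren 5, Liang 3, Mona 5, Priya 2, Kamil 4, Zara 8, Wei 6, Elif 3, Hiro 6.
Zara leads with 8 wins (next highest: 6).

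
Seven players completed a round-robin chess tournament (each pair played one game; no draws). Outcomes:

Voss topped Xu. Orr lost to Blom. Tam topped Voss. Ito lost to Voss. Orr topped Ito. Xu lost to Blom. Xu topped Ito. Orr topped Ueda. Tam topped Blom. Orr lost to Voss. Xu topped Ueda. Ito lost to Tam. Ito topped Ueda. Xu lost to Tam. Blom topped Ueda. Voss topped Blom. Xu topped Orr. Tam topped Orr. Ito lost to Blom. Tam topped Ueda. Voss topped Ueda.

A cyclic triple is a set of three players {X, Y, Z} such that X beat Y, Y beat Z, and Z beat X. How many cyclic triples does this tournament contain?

Win totals: Ito 1, Blom 4, Voss 5, Orr 2, Tam 6, Ueda 0, Xu 3.
A player with w wins dominates both others in C(w,2) triples; summing gives 0 + 6 + 10 + 1 + 15 + 0 + 3 = 35 transitive triples.
Total triples C(7,3) = 35, so cyclic triples = 35 − 35 = 0.

0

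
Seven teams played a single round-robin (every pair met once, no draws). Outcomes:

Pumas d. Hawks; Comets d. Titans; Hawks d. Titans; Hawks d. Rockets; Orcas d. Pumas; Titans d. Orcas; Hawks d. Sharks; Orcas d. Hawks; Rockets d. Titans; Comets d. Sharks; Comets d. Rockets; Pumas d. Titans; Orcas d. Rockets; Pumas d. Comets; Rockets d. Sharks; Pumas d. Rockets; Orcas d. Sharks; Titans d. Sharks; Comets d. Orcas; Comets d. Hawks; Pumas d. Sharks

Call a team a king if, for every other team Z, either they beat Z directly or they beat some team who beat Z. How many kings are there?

Hawks cannot reach Pumas, Comets in two steps.
Orcas reaches everyone (king).
Pumas reaches everyone (king).
Rockets cannot reach Hawks, Pumas, Comets in two steps.
Titans cannot reach Comets in two steps.
Comets reaches everyone (king).
Sharks cannot reach Hawks, Orcas, Pumas, Rockets, Titans, Comets in two steps.
Kings: Orcas, Pumas, Comets — 3.

3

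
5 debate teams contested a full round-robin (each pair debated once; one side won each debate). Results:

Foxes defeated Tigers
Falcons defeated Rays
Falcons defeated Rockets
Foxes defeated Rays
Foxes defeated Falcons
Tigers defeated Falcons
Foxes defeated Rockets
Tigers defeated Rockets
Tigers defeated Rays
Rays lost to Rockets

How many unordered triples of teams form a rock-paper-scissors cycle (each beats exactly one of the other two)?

0

Of the C(5,3) = 10 triples, the cyclic ones are: none.
That is 0.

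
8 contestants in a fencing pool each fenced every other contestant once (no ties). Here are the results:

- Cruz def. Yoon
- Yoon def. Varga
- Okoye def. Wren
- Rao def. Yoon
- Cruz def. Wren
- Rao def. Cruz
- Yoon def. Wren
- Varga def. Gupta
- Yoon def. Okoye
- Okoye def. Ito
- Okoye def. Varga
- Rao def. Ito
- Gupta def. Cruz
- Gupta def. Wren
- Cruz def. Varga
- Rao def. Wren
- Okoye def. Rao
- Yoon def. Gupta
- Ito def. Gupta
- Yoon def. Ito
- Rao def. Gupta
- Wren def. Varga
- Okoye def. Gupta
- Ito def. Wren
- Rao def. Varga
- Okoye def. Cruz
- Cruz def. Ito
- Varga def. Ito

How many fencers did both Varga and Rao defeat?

Varga beat: Ito, Gupta.
Rao beat: Cruz, Ito, Wren, Varga, Gupta, Yoon.
Both beat: Ito, Gupta — 2.

2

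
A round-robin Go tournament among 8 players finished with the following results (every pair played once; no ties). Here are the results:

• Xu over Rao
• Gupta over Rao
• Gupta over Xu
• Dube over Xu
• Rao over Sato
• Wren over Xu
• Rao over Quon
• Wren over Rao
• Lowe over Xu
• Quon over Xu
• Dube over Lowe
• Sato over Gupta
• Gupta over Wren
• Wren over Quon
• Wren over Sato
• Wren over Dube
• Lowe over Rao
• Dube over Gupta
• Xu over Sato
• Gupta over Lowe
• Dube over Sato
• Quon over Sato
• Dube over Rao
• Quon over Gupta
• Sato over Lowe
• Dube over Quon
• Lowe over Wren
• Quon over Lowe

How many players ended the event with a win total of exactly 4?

2

Win totals: Wren 5, Rao 2, Lowe 3, Xu 2, Quon 4, Sato 2, Dube 6, Gupta 4.
Exactly 4: Quon, Gupta — 2 players.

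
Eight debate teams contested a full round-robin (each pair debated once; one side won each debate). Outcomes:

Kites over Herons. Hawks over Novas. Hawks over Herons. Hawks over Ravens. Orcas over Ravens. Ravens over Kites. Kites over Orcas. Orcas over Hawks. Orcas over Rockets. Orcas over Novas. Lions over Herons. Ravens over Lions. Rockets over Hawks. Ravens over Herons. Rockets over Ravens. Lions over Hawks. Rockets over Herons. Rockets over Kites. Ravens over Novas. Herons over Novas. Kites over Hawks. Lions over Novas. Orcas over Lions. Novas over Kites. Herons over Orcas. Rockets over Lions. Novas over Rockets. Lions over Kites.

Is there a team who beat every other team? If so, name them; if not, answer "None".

None

Highest win total is Rockets with 5 (out of 7 possible).
Rockets lost to Novas, Orcas, so no team went undefeated.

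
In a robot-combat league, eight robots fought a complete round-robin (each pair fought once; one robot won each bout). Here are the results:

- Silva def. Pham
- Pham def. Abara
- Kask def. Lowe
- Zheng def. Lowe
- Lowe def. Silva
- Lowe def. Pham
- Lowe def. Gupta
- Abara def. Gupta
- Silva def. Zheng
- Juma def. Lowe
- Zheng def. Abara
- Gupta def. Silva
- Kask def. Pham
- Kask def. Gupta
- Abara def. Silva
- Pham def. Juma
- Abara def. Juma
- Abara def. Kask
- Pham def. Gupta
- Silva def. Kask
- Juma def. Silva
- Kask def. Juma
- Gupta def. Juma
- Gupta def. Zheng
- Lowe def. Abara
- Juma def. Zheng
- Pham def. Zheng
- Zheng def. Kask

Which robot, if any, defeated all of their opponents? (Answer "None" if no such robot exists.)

Highest win total is Pham with 4 (out of 7 possible).
Pham lost to Kask, Lowe, Silva, so no robot went undefeated.

None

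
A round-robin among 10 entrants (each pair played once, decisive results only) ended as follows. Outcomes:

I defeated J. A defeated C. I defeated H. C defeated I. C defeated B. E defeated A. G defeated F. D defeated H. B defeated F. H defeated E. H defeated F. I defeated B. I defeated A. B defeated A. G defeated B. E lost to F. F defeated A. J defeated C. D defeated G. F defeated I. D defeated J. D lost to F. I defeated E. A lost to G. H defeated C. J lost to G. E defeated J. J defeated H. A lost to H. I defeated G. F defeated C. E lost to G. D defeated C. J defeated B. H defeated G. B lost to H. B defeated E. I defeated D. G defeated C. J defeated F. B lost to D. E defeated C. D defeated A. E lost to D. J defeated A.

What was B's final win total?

3

B's results: beat A, E, F; lost to C, D, G, H, I, J.
That is 3 wins.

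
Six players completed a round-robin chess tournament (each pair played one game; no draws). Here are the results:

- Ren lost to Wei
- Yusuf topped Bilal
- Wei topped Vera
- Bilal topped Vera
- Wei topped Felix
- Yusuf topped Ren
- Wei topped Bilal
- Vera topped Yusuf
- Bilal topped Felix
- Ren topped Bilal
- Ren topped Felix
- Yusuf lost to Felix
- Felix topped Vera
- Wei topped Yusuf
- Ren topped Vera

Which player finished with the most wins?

Wei

Win totals: Ren 3, Bilal 2, Yusuf 2, Wei 5, Felix 2, Vera 1.
Wei leads with 5 wins (next highest: 3).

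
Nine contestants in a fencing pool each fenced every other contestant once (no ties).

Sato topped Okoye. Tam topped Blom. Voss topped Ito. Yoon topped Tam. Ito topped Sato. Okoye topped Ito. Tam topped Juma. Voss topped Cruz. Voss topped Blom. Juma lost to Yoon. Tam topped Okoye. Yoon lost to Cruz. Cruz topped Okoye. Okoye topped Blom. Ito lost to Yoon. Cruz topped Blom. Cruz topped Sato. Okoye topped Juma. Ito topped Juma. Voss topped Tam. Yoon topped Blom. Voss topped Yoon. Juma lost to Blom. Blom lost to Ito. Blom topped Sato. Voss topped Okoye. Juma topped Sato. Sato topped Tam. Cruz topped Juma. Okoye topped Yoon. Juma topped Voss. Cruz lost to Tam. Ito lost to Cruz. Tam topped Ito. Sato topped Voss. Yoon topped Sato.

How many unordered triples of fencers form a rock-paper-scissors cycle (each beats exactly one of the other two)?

20

Win totals: Okoye 4, Yoon 5, Blom 2, Tam 5, Juma 2, Voss 6, Cruz 6, Ito 3, Sato 3.
A fencer with w wins dominates both others in C(w,2) triples; summing gives 6 + 10 + 1 + 10 + 1 + 15 + 15 + 3 + 3 = 64 transitive triples.
Total triples C(9,3) = 84, so cyclic triples = 84 − 64 = 20.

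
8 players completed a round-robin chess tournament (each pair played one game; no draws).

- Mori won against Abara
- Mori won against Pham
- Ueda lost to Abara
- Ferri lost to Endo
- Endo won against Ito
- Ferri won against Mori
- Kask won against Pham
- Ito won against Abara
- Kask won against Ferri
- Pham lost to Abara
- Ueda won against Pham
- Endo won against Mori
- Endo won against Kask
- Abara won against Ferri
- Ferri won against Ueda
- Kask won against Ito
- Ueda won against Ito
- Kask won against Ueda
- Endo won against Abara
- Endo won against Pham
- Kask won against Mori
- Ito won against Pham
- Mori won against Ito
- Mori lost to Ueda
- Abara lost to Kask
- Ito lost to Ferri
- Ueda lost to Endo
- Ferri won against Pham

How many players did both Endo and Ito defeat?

Endo beat: Ueda, Ferri, Kask, Mori, Ito, Abara, Pham.
Ito beat: Abara, Pham.
Both beat: Abara, Pham — 2.

2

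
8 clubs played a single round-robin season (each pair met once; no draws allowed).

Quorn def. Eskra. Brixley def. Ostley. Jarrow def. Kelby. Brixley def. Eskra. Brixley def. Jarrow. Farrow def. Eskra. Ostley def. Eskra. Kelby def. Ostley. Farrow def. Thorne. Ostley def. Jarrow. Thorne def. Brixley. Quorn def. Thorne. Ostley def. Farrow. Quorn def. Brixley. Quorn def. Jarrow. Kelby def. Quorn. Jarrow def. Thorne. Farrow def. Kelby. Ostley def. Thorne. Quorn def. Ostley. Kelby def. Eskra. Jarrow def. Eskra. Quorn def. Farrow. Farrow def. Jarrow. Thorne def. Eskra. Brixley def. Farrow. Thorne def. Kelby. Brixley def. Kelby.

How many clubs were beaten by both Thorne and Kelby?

1

Thorne beat: Brixley, Kelby, Eskra.
Kelby beat: Quorn, Eskra, Ostley.
Both beat: Eskra — 1.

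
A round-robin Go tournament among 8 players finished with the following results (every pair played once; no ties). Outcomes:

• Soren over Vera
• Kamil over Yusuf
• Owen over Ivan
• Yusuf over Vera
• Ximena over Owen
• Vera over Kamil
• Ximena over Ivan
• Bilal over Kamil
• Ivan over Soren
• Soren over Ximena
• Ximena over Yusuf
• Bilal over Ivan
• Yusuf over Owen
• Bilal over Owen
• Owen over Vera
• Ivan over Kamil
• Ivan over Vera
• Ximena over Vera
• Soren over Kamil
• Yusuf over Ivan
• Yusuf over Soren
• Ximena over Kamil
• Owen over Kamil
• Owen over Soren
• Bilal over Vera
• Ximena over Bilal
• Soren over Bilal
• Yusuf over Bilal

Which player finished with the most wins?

Ximena

Win totals: Bilal 4, Yusuf 5, Owen 4, Vera 1, Ximena 6, Soren 4, Ivan 3, Kamil 1.
Ximena leads with 6 wins (next highest: 5).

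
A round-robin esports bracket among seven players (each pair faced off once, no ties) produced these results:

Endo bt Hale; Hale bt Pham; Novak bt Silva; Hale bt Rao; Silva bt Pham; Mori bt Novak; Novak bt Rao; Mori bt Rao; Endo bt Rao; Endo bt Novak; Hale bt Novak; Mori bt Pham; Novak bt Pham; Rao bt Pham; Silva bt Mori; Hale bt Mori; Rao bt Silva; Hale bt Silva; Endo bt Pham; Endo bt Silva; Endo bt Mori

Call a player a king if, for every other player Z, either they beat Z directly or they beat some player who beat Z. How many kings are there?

Rao cannot reach Novak, Endo, Hale in two steps.
Novak cannot reach Endo, Hale in two steps.
Endo reaches everyone (king).
Silva cannot reach Endo, Hale in two steps.
Mori cannot reach Endo, Hale in two steps.
Pham cannot reach Rao, Novak, Endo, Silva, Mori, Hale in two steps.
Hale cannot reach Endo in two steps.
Kings: Endo — 1.

1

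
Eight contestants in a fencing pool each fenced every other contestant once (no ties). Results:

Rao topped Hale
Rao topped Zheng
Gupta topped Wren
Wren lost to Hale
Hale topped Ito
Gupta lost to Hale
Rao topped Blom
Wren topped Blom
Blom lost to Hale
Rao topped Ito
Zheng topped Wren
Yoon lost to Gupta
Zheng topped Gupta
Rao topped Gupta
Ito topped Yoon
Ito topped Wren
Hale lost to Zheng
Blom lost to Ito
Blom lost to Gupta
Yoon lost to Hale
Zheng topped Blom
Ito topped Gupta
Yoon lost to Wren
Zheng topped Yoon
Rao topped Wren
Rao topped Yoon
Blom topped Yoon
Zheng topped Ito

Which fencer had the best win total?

Win totals: Yoon 0, Wren 2, Gupta 3, Hale 5, Blom 1, Ito 4, Zheng 6, Rao 7.
Rao leads with 7 wins (next highest: 6).

Rao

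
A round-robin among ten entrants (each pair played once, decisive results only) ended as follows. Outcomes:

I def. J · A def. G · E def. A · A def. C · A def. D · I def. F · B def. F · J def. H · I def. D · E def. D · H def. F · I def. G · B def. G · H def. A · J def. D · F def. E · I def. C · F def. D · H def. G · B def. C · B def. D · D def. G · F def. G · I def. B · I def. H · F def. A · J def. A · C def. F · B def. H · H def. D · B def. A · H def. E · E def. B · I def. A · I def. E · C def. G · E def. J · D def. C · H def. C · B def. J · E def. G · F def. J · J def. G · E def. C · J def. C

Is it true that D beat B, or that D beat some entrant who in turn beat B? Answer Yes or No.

D did not beat B directly.
D beat C, G, but each of them lost to B. No two-step path.

No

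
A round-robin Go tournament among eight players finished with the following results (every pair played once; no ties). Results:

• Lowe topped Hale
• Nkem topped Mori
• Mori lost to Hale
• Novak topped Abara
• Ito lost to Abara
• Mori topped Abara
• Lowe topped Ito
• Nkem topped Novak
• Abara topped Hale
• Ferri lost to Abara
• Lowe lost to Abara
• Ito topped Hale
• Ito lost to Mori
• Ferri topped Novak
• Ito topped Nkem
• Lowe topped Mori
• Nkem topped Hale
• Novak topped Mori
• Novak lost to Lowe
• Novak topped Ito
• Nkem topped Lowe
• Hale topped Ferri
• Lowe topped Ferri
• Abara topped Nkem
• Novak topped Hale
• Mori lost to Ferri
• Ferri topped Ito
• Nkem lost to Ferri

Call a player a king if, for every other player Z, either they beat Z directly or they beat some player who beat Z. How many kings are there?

Lowe reaches everyone (king).
Novak reaches everyone (king).
Mori cannot reach Novak in two steps.
Abara reaches everyone (king).
Ito cannot reach Abara in two steps.
Hale cannot reach Lowe in two steps.
Nkem reaches everyone (king).
Ferri reaches everyone (king).
Kings: Lowe, Novak, Abara, Nkem, Ferri — 5.

5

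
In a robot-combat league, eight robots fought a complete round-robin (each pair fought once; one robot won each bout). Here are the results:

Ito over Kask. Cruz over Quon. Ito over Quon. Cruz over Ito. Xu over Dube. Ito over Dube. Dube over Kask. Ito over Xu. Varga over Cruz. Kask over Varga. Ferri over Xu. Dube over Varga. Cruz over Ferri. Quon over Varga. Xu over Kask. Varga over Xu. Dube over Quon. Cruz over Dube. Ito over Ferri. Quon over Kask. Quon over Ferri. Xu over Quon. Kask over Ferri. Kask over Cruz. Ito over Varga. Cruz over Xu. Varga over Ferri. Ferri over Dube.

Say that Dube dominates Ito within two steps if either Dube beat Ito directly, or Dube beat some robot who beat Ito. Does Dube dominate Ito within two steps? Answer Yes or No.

Dube did not beat Ito directly.
Dube beat Varga, Kask, Quon, but each of them lost to Ito. No two-step path.

No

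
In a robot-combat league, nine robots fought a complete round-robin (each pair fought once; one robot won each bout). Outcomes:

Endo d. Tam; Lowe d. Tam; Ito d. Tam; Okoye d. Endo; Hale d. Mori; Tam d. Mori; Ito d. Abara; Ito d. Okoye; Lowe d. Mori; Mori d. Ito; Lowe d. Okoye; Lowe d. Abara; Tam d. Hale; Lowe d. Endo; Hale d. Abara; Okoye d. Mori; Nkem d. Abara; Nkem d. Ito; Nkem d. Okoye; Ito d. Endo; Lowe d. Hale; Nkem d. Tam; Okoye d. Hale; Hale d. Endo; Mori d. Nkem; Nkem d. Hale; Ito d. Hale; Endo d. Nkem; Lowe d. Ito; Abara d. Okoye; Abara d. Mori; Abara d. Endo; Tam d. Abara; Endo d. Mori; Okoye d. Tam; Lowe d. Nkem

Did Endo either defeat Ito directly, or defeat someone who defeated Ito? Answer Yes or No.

Endo did not beat Ito directly.
Endo beat Nkem, Mori, Tam. Of those, Nkem beat Ito.

Yes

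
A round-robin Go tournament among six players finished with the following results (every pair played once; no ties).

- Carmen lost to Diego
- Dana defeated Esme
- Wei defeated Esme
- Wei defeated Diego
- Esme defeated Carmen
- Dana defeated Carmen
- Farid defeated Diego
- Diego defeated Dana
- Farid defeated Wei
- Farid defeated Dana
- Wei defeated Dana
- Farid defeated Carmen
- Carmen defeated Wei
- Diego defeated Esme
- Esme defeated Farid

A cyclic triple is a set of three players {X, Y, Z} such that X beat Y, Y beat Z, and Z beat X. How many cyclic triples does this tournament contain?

Of the C(6,3) = 20 triples, the cyclic ones are: {Dana, Farid, Esme}; {Dana, Wei, Carmen}; {Farid, Esme, Diego}; {Farid, Esme, Wei}; {Esme, Wei, Carmen}; {Diego, Wei, Carmen}.
That is 6.

6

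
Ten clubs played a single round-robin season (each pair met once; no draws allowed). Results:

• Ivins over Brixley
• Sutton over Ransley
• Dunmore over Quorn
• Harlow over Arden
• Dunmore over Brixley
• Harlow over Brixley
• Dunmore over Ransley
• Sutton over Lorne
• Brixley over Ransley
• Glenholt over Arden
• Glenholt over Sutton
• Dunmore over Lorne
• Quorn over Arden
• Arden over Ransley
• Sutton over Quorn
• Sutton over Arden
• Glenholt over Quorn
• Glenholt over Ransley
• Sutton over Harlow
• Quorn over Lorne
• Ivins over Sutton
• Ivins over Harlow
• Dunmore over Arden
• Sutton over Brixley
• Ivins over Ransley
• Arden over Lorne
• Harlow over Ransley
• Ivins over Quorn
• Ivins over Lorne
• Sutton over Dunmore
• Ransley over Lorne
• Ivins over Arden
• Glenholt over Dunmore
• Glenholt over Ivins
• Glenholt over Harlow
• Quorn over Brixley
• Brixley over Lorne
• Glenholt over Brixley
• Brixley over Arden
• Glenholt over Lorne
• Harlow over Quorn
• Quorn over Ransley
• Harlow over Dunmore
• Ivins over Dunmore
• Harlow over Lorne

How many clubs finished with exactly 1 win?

Win totals: Brixley 3, Arden 2, Glenholt 9, Ransley 1, Sutton 7, Quorn 4, Ivins 8, Dunmore 5, Harlow 6, Lorne 0.
Exactly 1: Ransley — 1 club.

1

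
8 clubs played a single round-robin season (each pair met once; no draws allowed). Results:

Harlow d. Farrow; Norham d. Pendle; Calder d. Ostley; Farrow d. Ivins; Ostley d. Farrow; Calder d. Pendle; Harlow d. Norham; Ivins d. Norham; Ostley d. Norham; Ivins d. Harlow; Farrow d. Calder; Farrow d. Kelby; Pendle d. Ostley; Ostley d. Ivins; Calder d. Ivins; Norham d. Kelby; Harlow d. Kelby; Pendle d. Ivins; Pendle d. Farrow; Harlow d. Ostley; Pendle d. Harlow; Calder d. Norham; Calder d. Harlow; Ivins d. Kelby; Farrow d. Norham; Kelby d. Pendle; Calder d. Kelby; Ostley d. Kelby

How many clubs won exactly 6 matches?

Win totals: Norham 2, Farrow 4, Ostley 4, Calder 6, Ivins 3, Harlow 4, Kelby 1, Pendle 4.
Exactly 6: Calder — 1 club.

1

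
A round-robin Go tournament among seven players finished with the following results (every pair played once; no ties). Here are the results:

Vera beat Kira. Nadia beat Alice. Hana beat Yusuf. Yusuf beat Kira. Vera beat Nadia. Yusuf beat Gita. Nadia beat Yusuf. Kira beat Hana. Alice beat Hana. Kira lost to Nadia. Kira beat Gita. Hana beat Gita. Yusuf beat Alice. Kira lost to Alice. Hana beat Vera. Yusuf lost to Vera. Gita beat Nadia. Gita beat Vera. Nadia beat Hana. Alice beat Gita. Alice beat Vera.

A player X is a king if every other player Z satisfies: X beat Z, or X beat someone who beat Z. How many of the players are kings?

6

Vera reaches everyone (king).
Gita reaches everyone (king).
Alice reaches everyone (king).
Kira cannot reach Alice in two steps.
Hana reaches everyone (king).
Yusuf reaches everyone (king).
Nadia reaches everyone (king).
Kings: Vera, Gita, Alice, Hana, Yusuf, Nadia — 6.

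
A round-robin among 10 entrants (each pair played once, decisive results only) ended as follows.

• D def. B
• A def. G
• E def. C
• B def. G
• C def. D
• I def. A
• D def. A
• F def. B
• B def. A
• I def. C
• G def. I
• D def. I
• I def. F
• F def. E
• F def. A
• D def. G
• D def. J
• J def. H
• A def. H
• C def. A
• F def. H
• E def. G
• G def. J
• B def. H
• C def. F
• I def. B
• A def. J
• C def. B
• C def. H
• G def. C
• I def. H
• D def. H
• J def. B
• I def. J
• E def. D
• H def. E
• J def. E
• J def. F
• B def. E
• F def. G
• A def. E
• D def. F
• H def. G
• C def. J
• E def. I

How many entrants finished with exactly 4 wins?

4

Win totals: A 4, B 4, C 6, D 7, E 4, F 5, G 3, H 2, I 6, J 4.
Exactly 4: A, B, E, J — 4 entrants.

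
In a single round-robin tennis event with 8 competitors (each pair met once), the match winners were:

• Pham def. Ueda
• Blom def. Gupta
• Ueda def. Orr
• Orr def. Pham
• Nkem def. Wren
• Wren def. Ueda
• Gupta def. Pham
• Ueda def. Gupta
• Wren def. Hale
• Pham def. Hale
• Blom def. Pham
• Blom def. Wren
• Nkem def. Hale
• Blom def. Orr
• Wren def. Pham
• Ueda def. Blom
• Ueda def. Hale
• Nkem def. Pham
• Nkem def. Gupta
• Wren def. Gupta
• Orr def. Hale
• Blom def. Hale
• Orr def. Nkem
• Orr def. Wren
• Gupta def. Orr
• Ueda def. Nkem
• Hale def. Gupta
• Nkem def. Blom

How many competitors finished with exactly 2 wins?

2

Win totals: Ueda 5, Hale 1, Gupta 2, Wren 4, Pham 2, Nkem 5, Orr 4, Blom 5.
Exactly 2: Gupta, Pham — 2 competitors.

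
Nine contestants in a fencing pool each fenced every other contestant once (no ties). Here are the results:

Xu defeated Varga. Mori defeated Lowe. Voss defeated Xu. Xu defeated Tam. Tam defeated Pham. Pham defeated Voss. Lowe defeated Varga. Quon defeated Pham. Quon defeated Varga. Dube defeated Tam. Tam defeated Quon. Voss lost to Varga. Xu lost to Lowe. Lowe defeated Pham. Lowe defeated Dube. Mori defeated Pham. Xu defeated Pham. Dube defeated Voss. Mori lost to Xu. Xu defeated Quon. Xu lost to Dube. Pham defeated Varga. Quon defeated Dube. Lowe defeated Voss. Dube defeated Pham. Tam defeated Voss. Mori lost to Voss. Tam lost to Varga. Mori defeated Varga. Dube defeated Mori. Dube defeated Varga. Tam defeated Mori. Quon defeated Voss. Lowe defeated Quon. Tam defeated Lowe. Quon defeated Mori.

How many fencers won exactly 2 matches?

Win totals: Voss 2, Lowe 6, Tam 5, Dube 6, Varga 2, Quon 5, Xu 5, Pham 2, Mori 3.
Exactly 2: Voss, Varga, Pham — 3 fencers.

3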